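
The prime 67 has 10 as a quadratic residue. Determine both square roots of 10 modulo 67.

12, 55

Since 67 ≡ 3 (mod 4), a square root of 10 is 10^((67+1)/4) = 10^17 mod 67.
Repeated squaring: 10^2≡33, 10^4≡17, 10^8≡21, 10^16≡39 (mod 67).
10^17 = 10^(16+1) ≡ 55 (mod 67).
Check: 55² = 3025 ≡ 10 (mod 67). The two roots are 12 and 55.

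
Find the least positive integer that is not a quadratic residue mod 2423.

5

(2/2423) = +1, so 2 is a residue.
(3/2423) = +1, so 3 is a residue.
(4/2423) = +1, so 4 is a residue.
(5/2423) = −1, so 5 is the smallest positive non-residue mod 2423.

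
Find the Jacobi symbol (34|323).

Pull out 2: since 323 ≡ 3 (mod 8), (2/323) = -1.
Reciprocity: 17 ≡ 1 and 323 ≡ 3 (mod 4), so (17/323) = +(323/17).
Reduce top mod 17: now compute (0/17).
Top reduces to 0: gcd > 1, so the symbol is 0.

0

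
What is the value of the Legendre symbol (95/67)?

-1

First reduce: 95 ≡ 28 (mod 67).
Pull out 2^2: since 67 ≡ 3 (mod 8), (2/67) = -1, so (2/67)^2 = +1.
Reciprocity: 7 ≡ 3 and 67 ≡ 3 (mod 4), so (7/67) = −(67/7).
Reduce top mod 7: now compute (4/7).
Pull out 2^2: since 7 ≡ 7 (mod 8), (2/7) = +1, so (2/7)^2 = +1.
Reached (1/7) = 1. Collecting the sign flips along the way, the symbol is -1.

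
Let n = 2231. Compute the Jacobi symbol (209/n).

Reciprocity: 209 ≡ 1 and 2231 ≡ 3 (mod 4), so (209/2231) = +(2231/209).
Reduce top mod 209: now compute (141/209).
Reciprocity: 141 ≡ 1 and 209 ≡ 1 (mod 4), so (141/209) = +(209/141).
Reduce top mod 141: now compute (68/141).
Pull out 2^2: since 141 ≡ 5 (mod 8), (2/141) = -1, so (2/141)^2 = +1.
Reciprocity: 17 ≡ 1 and 141 ≡ 1 (mod 4), so (17/141) = +(141/17).
Reduce top mod 17: now compute (5/17).
Reciprocity: 5 ≡ 1 and 17 ≡ 1 (mod 4), so (5/17) = +(17/5).
Reduce top mod 5: now compute (2/5).
Pull out 2: since 5 ≡ 5 (mod 8), (2/5) = -1.
Reached (1/5) = 1. Collecting the sign flips along the way, the symbol is -1.

-1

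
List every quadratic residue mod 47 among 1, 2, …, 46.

1 2 3 4 6 7 8 9 12 14 16 17 18 21 24 25 27 28 32 34 36 37 42

Square k = 1,…,23 (k and 47−k give the same square):
1²=1, 2²=4, 3²=9, 4²=16, 5²=25, 6²=36, 7²≡2, 8²≡17, 9²≡34, 10²≡6, 11²≡27, 12²≡3, 13²≡28, 14²≡8, 15²≡37, 16²≡21, 17²≡7, 18²≡42, 19²≡32, 20²≡24, 21²≡18, 22²≡14, 23²≡12 (mod 47).
So the quadratic residues mod 47 are {1, 2, 3, 4, 6, 7, 8, 9, 12, 14, 16, 17, 18, 21, 24, 25, 27, 28, 32, 34, 36, 37, 42}.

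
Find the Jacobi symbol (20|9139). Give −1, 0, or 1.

Pull out 2^2: since 9139 ≡ 3 (mod 8), (2/9139) = -1, so (2/9139)^2 = +1.
Reciprocity: 5 ≡ 1 and 9139 ≡ 3 (mod 4), so (5/9139) = +(9139/5).
Reduce top mod 5: now compute (4/5).
Pull out 2^2: since 5 ≡ 5 (mod 8), (2/5) = -1, so (2/5)^2 = +1.
Reached (1/5) = 1. Collecting the sign flips along the way, the symbol is +1.

1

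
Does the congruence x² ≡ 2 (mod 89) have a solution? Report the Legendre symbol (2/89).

Pull out 2: since 89 ≡ 1 (mod 8), (2/89) = +1.
Reached (1/89) = 1. Collecting the sign flips along the way, the symbol is +1.

1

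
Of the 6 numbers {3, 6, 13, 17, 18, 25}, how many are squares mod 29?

(3/29) = -1 → non-residue.
(6/29) = +1 → QR.
(13/29) = +1 → QR.
(17/29) = -1 → non-residue.
(18/29) = -1 → non-residue.
(25/29) = +1 → QR.
Total quadratic residues among the 6: 3.

3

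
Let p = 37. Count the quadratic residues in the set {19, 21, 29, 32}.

(19/37) = -1 → non-residue.
(21/37) = +1 → QR.
(29/37) = -1 → non-residue.
(32/37) = -1 → non-residue.
Total quadratic residues among the 4: 1.

1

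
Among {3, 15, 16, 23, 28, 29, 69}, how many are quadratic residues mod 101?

2

(3/101) = -1 → non-residue.
(15/101) = -1 → non-residue.
(16/101) = +1 → QR.
(23/101) = +1 → QR.
(28/101) = -1 → non-residue.
(29/101) = -1 → non-residue.
(69/101) = -1 → non-residue.
Total quadratic residues among the 7: 2.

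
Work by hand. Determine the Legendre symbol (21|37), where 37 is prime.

Euler's criterion: (21/37) ≡ 21^18 (mod 37).
21^2 ≡ 34 (mod 37)
21^4 ≡ 9 (mod 37)
21^8 ≡ 7 (mod 37)
21^16 ≡ 12 (mod 37)
21^18 = 21^(16+2) ≡ 1 (mod 37).
Result is 1, so (21/37) = 1.

1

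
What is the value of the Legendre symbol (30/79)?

-1

Euler's criterion: (30/79) ≡ 30^39 (mod 79).
30^2 ≡ 31 (mod 79)
30^4 ≡ 13 (mod 79)
30^8 ≡ 11 (mod 79)
30^16 ≡ 42 (mod 79)
30^32 ≡ 26 (mod 79)
30^39 = 30^(32+4+2+1) ≡ 78 (mod 79).
Result is 78 ≡ −1, so (30/79) = −1.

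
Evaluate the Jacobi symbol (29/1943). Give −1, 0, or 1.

Reciprocity: 29 ≡ 1 and 1943 ≡ 3 (mod 4), so (29/1943) = +(1943/29).
Reduce top mod 29: now compute (0/29).
Top reduces to 0: gcd > 1, so the symbol is 0.

0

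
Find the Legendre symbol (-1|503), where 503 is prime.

-1

First reduce: -1 ≡ 502 (mod 503).
Pull out 2: since 503 ≡ 7 (mod 8), (2/503) = +1.
Reciprocity: 251 ≡ 3 and 503 ≡ 3 (mod 4), so (251/503) = −(503/251).
Reduce top mod 251: now compute (1/251).
Reached (1/251) = 1. Collecting the sign flips along the way, the symbol is -1.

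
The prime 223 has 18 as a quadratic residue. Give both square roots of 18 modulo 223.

Since 223 ≡ 3 (mod 4), a square root of 18 is 18^((223+1)/4) = 18^56 mod 223.
Repeated squaring: 18^2≡101, 18^4≡166, 18^8≡127, 18^16≡73, 18^32≡200 (mod 223).
18^56 = 18^(32+16+8) ≡ 178 (mod 223).
Check: 178² = 31684 ≡ 18 (mod 223). The two roots are 45 and 178.

45, 178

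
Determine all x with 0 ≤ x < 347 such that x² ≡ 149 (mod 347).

146, 201

Since 347 ≡ 3 (mod 4), a square root of 149 is 149^((347+1)/4) = 149^87 mod 347.
Repeated squaring: 149^2≡340, 149^4≡49, 149^8≡319, 149^16≡90, 149^32≡119, 149^64≡281 (mod 347).
149^87 = 149^(64+16+4+2+1) ≡ 201 (mod 347).
Check: 201² = 40401 ≡ 149 (mod 347). The two roots are 146 and 201.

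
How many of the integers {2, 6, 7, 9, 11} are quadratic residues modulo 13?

(2/13) = -1 → non-residue.
(6/13) = -1 → non-residue.
(7/13) = -1 → non-residue.
(9/13) = +1 → QR.
(11/13) = -1 → non-residue.
Total quadratic residues among the 5: 1.

1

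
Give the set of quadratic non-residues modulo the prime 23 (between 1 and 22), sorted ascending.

Square k = 1,…,11 (k and 23−k give the same square):
1²=1, 2²=4, 3²=9, 4²=16, 5²≡2, 6²≡13, 7²≡3, 8²≡18, 9²≡12, 10²≡8, 11²≡6 (mod 23).
The residues are {1, 2, 3, 4, 6, 8, 9, 12, 13, 16, 18}; the non-residues are the remaining 11 nonzero classes.

5, 7, 10, 11, 14, 15, 17, 19, 20, 21, 22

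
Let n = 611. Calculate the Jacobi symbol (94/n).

Pull out 2: since 611 ≡ 3 (mod 8), (2/611) = -1.
Reciprocity: 47 ≡ 3 and 611 ≡ 3 (mod 4), so (47/611) = −(611/47).
Reduce top mod 47: now compute (0/47).
Top reduces to 0: gcd > 1, so the symbol is 0.

0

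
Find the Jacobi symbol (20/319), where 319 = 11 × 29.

Pull out 2^2: since 319 ≡ 7 (mod 8), (2/319) = +1, so (2/319)^2 = +1.
Reciprocity: 5 ≡ 1 and 319 ≡ 3 (mod 4), so (5/319) = +(319/5).
Reduce top mod 5: now compute (4/5).
Pull out 2^2: since 5 ≡ 5 (mod 8), (2/5) = -1, so (2/5)^2 = +1.
Reached (1/5) = 1. Collecting the sign flips along the way, the symbol is +1.

1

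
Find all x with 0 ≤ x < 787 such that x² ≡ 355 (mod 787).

Since 787 ≡ 3 (mod 4), a square root of 355 is 355^((787+1)/4) = 355^197 mod 787.
Repeated squaring: 355^2≡105, 355^4≡7, 355^8≡49, 355^16≡40, 355^32≡26, 355^64≡676, 355^128≡516 (mod 787).
355^197 = 355^(128+64+4+1) ≡ 451 (mod 787).
Check: 451² = 203401 ≡ 355 (mod 787). The two roots are 336 and 451.

336, 451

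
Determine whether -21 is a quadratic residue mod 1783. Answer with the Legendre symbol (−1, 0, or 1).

First reduce: -21 ≡ 1762 (mod 1783).
Pull out 2: since 1783 ≡ 7 (mod 8), (2/1783) = +1.
Reciprocity: 881 ≡ 1 and 1783 ≡ 3 (mod 4), so (881/1783) = +(1783/881).
Reduce top mod 881: now compute (21/881).
Reciprocity: 21 ≡ 1 and 881 ≡ 1 (mod 4), so (21/881) = +(881/21).
Reduce top mod 21: now compute (20/21).
Pull out 2^2: since 21 ≡ 5 (mod 8), (2/21) = -1, so (2/21)^2 = +1.
Reciprocity: 5 ≡ 1 and 21 ≡ 1 (mod 4), so (5/21) = +(21/5).
Reduce top mod 5: now compute (1/5).
Reached (1/5) = 1. Collecting the sign flips along the way, the symbol is +1.

1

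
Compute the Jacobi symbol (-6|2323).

First reduce: -6 ≡ 2317 (mod 2323).
Reciprocity: 2317 ≡ 1 and 2323 ≡ 3 (mod 4), so (2317/2323) = +(2323/2317).
Reduce top mod 2317: now compute (6/2317).
Pull out 2: since 2317 ≡ 5 (mod 8), (2/2317) = -1.
Reciprocity: 3 ≡ 3 and 2317 ≡ 1 (mod 4), so (3/2317) = +(2317/3).
Reduce top mod 3: now compute (1/3).
Reached (1/3) = 1. Collecting the sign flips along the way, the symbol is -1.

-1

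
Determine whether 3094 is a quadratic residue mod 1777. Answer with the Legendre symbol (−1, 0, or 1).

First reduce: 3094 ≡ 1317 (mod 1777).
Reciprocity: 1317 ≡ 1 and 1777 ≡ 1 (mod 4), so (1317/1777) = +(1777/1317).
Reduce top mod 1317: now compute (460/1317).
Pull out 2^2: since 1317 ≡ 5 (mod 8), (2/1317) = -1, so (2/1317)^2 = +1.
Reciprocity: 115 ≡ 3 and 1317 ≡ 1 (mod 4), so (115/1317) = +(1317/115).
Reduce top mod 115: now compute (52/115).
Pull out 2^2: since 115 ≡ 3 (mod 8), (2/115) = -1, so (2/115)^2 = +1.
Reciprocity: 13 ≡ 1 and 115 ≡ 3 (mod 4), so (13/115) = +(115/13).
Reduce top mod 13: now compute (11/13).
Reciprocity: 11 ≡ 3 and 13 ≡ 1 (mod 4), so (11/13) = +(13/11).
Reduce top mod 11: now compute (2/11).
Pull out 2: since 11 ≡ 3 (mod 8), (2/11) = -1.
Reached (1/11) = 1. Collecting the sign flips along the way, the symbol is -1.

-1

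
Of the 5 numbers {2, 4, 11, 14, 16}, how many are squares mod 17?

3

(2/17) = +1 → QR.
(4/17) = +1 → QR.
(11/17) = -1 → non-residue.
(14/17) = -1 → non-residue.
(16/17) = +1 → QR.
Total quadratic residues among the 5: 3.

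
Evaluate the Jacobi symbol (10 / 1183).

-1

Pull out 2: since 1183 ≡ 7 (mod 8), (2/1183) = +1.
Reciprocity: 5 ≡ 1 and 1183 ≡ 3 (mod 4), so (5/1183) = +(1183/5).
Reduce top mod 5: now compute (3/5).
Reciprocity: 3 ≡ 3 and 5 ≡ 1 (mod 4), so (3/5) = +(5/3).
Reduce top mod 3: now compute (2/3).
Pull out 2: since 3 ≡ 3 (mod 8), (2/3) = -1.
Reached (1/3) = 1. Collecting the sign flips along the way, the symbol is -1.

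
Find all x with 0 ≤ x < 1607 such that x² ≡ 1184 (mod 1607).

Since 1607 ≡ 3 (mod 4), a square root of 1184 is 1184^((1607+1)/4) = 1184^402 mod 1607.
Repeated squaring: 1184^2≡552, 1184^4≡981, 1184^8≡1375, 1184^16≡793, 1184^32≡512, 1184^64≡203, 1184^128≡1034, 1184^256≡501 (mod 1607).
1184^402 = 1184^(256+128+16+2) ≡ 164 (mod 1607).
Check: 164² = 26896 ≡ 1184 (mod 1607). The two roots are 164 and 1443.

164, 1443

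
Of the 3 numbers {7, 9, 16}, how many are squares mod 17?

(7/17) = -1 → non-residue.
(9/17) = +1 → QR.
(16/17) = +1 → QR.
Total quadratic residues among the 3: 2.

2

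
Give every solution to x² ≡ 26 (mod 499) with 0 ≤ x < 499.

32, 467

Since 499 ≡ 3 (mod 4), a square root of 26 is 26^((499+1)/4) = 26^125 mod 499.
Repeated squaring: 26^2≡177, 26^4≡391, 26^8≡187, 26^16≡39, 26^32≡24, 26^64≡77 (mod 499).
26^125 = 26^(64+32+16+8+4+1) ≡ 467 (mod 499).
Check: 467² = 218089 ≡ 26 (mod 499). The two roots are 32 and 467.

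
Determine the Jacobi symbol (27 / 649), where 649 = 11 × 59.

Reciprocity: 27 ≡ 3 and 649 ≡ 1 (mod 4), so (27/649) = +(649/27).
Reduce top mod 27: now compute (1/27).
Reached (1/27) = 1. Collecting the sign flips along the way, the symbol is +1.

1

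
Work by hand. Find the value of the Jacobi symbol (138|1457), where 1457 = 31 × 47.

-1

Pull out 2: since 1457 ≡ 1 (mod 8), (2/1457) = +1.
Reciprocity: 69 ≡ 1 and 1457 ≡ 1 (mod 4), so (69/1457) = +(1457/69).
Reduce top mod 69: now compute (8/69).
Pull out 2^3: since 69 ≡ 5 (mod 8), (2/69) = -1, so (2/69)^3 = -1.
Reached (1/69) = 1. Collecting the sign flips along the way, the symbol is -1.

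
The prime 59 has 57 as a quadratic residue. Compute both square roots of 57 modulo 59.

Since 59 ≡ 3 (mod 4), a square root of 57 is 57^((59+1)/4) = 57^15 mod 59.
Repeated squaring: 57^2≡4, 57^4≡16, 57^8≡20 (mod 59).
57^15 = 57^(8+4+2+1) ≡ 36 (mod 59).
Check: 36² = 1296 ≡ 57 (mod 59). The two roots are 23 and 36.

23, 36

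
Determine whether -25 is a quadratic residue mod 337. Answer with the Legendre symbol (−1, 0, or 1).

First reduce: -25 ≡ 312 (mod 337).
Pull out 2^3: since 337 ≡ 1 (mod 8), (2/337) = +1, so (2/337)^3 = +1.
Reciprocity: 39 ≡ 3 and 337 ≡ 1 (mod 4), so (39/337) = +(337/39).
Reduce top mod 39: now compute (25/39).
Reciprocity: 25 ≡ 1 and 39 ≡ 3 (mod 4), so (25/39) = +(39/25).
Reduce top mod 25: now compute (14/25).
Pull out 2: since 25 ≡ 1 (mod 8), (2/25) = +1.
Reciprocity: 7 ≡ 3 and 25 ≡ 1 (mod 4), so (7/25) = +(25/7).
Reduce top mod 7: now compute (4/7).
Pull out 2^2: since 7 ≡ 7 (mod 8), (2/7) = +1, so (2/7)^2 = +1.
Reached (1/7) = 1. Collecting the sign flips along the way, the symbol is +1.

1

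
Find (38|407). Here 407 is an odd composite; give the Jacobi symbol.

Pull out 2: since 407 ≡ 7 (mod 8), (2/407) = +1.
Reciprocity: 19 ≡ 3 and 407 ≡ 3 (mod 4), so (19/407) = −(407/19).
Reduce top mod 19: now compute (8/19).
Pull out 2^3: since 19 ≡ 3 (mod 8), (2/19) = -1, so (2/19)^3 = -1.
Reached (1/19) = 1. Collecting the sign flips along the way, the symbol is +1.

1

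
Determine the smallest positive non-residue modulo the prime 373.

(2/373) = −1, so 2 is the smallest positive non-residue mod 373.

2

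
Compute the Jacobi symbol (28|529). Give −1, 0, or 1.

Pull out 2^2: since 529 ≡ 1 (mod 8), (2/529) = +1, so (2/529)^2 = +1.
Reciprocity: 7 ≡ 3 and 529 ≡ 1 (mod 4), so (7/529) = +(529/7).
Reduce top mod 7: now compute (4/7).
Pull out 2^2: since 7 ≡ 7 (mod 8), (2/7) = +1, so (2/7)^2 = +1.
Reached (1/7) = 1. Collecting the sign flips along the way, the symbol is +1.

1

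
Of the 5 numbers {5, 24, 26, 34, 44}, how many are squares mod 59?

2

(5/59) = +1 → QR.
(24/59) = -1 → non-residue.
(26/59) = +1 → QR.
(34/59) = -1 → non-residue.
(44/59) = -1 → non-residue.
Total quadratic residues among the 5: 2.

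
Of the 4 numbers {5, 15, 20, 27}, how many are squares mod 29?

2

(5/29) = +1 → QR.
(15/29) = -1 → non-residue.
(20/29) = +1 → QR.
(27/29) = -1 → non-residue.
Total quadratic residues among the 4: 2.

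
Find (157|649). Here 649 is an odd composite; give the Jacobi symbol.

-1

Reciprocity: 157 ≡ 1 and 649 ≡ 1 (mod 4), so (157/649) = +(649/157).
Reduce top mod 157: now compute (21/157).
Reciprocity: 21 ≡ 1 and 157 ≡ 1 (mod 4), so (21/157) = +(157/21).
Reduce top mod 21: now compute (10/21).
Pull out 2: since 21 ≡ 5 (mod 8), (2/21) = -1.
Reciprocity: 5 ≡ 1 and 21 ≡ 1 (mod 4), so (5/21) = +(21/5).
Reduce top mod 5: now compute (1/5).
Reached (1/5) = 1. Collecting the sign flips along the way, the symbol is -1.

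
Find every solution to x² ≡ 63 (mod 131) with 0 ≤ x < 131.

Since 131 ≡ 3 (mod 4), a square root of 63 is 63^((131+1)/4) = 63^33 mod 131.
Repeated squaring: 63^2≡39, 63^4≡80, 63^8≡112, 63^16≡99, 63^32≡107 (mod 131).
63^33 = 63^(32+1) ≡ 60 (mod 131).
Check: 60² = 3600 ≡ 63 (mod 131). The two roots are 60 and 71.

60, 71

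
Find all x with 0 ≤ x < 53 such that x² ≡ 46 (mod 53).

53 ≡ 1 (mod 4), so we find a root by search.
Trying successive values, 24² = 576 ≡ 46 (mod 53). The other root is 53 − 24 = 29.

24, 29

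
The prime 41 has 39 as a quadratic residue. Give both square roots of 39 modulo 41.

11, 30

41 ≡ 1 (mod 4), so we find a root by search.
Trying successive values, 11² = 121 ≡ 39 (mod 41). The other root is 41 − 11 = 30.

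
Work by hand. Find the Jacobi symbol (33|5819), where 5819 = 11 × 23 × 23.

Reciprocity: 33 ≡ 1 and 5819 ≡ 3 (mod 4), so (33/5819) = +(5819/33).
Reduce top mod 33: now compute (11/33).
Reciprocity: 11 ≡ 3 and 33 ≡ 1 (mod 4), so (11/33) = +(33/11).
Reduce top mod 11: now compute (0/11).
Top reduces to 0: gcd > 1, so the symbol is 0.

0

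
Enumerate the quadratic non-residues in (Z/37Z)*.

Square k = 1,…,18 (k and 37−k give the same square):
1²=1, 2²=4, 3²=9, 4²=16, 5²=25, 6²=36, 7²≡12, 8²≡27, 9²≡7, 10²≡26, 11²≡10, 12²≡33, 13²≡21, 14²≡11, 15²≡3, 16²≡34, 17²≡30, 18²≡28 (mod 37).
The residues are {1, 3, 4, 7, 9, 10, 11, 12, 16, 21, 25, 26, 27, 28, 30, 33, 34, 36}; the non-residues are the remaining 18 nonzero classes.

2, 5, 6, 8, 13, 14, 15, 17, 18, 19, 20, 22, 23, 24, 29, 31, 32, 35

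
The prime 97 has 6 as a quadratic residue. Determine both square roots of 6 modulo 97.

97 ≡ 1 (mod 4), so we find a root by search.
Trying successive values, 43² = 1849 ≡ 6 (mod 97). The other root is 97 − 43 = 54.

43, 54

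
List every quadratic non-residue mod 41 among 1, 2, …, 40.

3,6,7,11,12,13,14,15,17,19,22,24,26,27,28,29,30,34,35,38

Square k = 1,…,20 (k and 41−k give the same square):
1²=1, 2²=4, 3²=9, 4²=16, 5²=25, 6²=36, 7²≡8, 8²≡23, 9²≡40, 10²≡18, 11²≡39, 12²≡21, 13²≡5, 14²≡32, 15²≡20, 16²≡10, 17²≡2, 18²≡37, 19²≡33, 20²≡31 (mod 41).
The residues are {1, 2, 4, 5, 8, 9, 10, 16, 18, 20, 21, 23, 25, 31, 32, 33, 36, 37, 39, 40}; the non-residues are the remaining 20 nonzero classes.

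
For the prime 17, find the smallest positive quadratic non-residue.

3

(2/17) = +1, so 2 is a residue.
(3/17) = −1, so 3 is the smallest positive non-residue mod 17.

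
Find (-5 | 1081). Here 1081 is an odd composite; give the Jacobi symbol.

First reduce: -5 ≡ 1076 (mod 1081).
Pull out 2^2: since 1081 ≡ 1 (mod 8), (2/1081) = +1, so (2/1081)^2 = +1.
Reciprocity: 269 ≡ 1 and 1081 ≡ 1 (mod 4), so (269/1081) = +(1081/269).
Reduce top mod 269: now compute (5/269).
Reciprocity: 5 ≡ 1 and 269 ≡ 1 (mod 4), so (5/269) = +(269/5).
Reduce top mod 5: now compute (4/5).
Pull out 2^2: since 5 ≡ 5 (mod 8), (2/5) = -1, so (2/5)^2 = +1.
Reached (1/5) = 1. Collecting the sign flips along the way, the symbol is +1.

1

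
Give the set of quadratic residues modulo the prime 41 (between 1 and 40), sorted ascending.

Square k = 1,…,20 (k and 41−k give the same square):
1²=1, 2²=4, 3²=9, 4²=16, 5²=25, 6²=36, 7²≡8, 8²≡23, 9²≡40, 10²≡18, 11²≡39, 12²≡21, 13²≡5, 14²≡32, 15²≡20, 16²≡10, 17²≡2, 18²≡37, 19²≡33, 20²≡31 (mod 41).
So the quadratic residues mod 41 are {1, 2, 4, 5, 8, 9, 10, 16, 18, 20, 21, 23, 25, 31, 32, 33, 36, 37, 39, 40}.

1, 2, 4, 5, 8, 9, 10, 16, 18, 20, 21, 23, 25, 31, 32, 33, 36, 37, 39, 40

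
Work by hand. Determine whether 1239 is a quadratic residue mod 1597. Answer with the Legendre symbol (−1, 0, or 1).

Reciprocity: 1239 ≡ 3 and 1597 ≡ 1 (mod 4), so (1239/1597) = +(1597/1239).
Reduce top mod 1239: now compute (358/1239).
Pull out 2: since 1239 ≡ 7 (mod 8), (2/1239) = +1.
Reciprocity: 179 ≡ 3 and 1239 ≡ 3 (mod 4), so (179/1239) = −(1239/179).
Reduce top mod 179: now compute (165/179).
Reciprocity: 165 ≡ 1 and 179 ≡ 3 (mod 4), so (165/179) = +(179/165).
Reduce top mod 165: now compute (14/165).
Pull out 2: since 165 ≡ 5 (mod 8), (2/165) = -1.
Reciprocity: 7 ≡ 3 and 165 ≡ 1 (mod 4), so (7/165) = +(165/7).
Reduce top mod 7: now compute (4/7).
Pull out 2^2: since 7 ≡ 7 (mod 8), (2/7) = +1, so (2/7)^2 = +1.
Reached (1/7) = 1. Collecting the sign flips along the way, the symbol is +1.

1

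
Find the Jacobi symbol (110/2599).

Pull out 2: since 2599 ≡ 7 (mod 8), (2/2599) = +1.
Reciprocity: 55 ≡ 3 and 2599 ≡ 3 (mod 4), so (55/2599) = −(2599/55).
Reduce top mod 55: now compute (14/55).
Pull out 2: since 55 ≡ 7 (mod 8), (2/55) = +1.
Reciprocity: 7 ≡ 3 and 55 ≡ 3 (mod 4), so (7/55) = −(55/7).
Reduce top mod 7: now compute (6/7).
Pull out 2: since 7 ≡ 7 (mod 8), (2/7) = +1.
Reciprocity: 3 ≡ 3 and 7 ≡ 3 (mod 4), so (3/7) = −(7/3).
Reduce top mod 3: now compute (1/3).
Reached (1/3) = 1. Collecting the sign flips along the way, the symbol is -1.

-1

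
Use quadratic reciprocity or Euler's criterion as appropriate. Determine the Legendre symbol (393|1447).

-1

Reciprocity: 393 ≡ 1 and 1447 ≡ 3 (mod 4), so (393/1447) = +(1447/393).
Reduce top mod 393: now compute (268/393).
Pull out 2^2: since 393 ≡ 1 (mod 8), (2/393) = +1, so (2/393)^2 = +1.
Reciprocity: 67 ≡ 3 and 393 ≡ 1 (mod 4), so (67/393) = +(393/67).
Reduce top mod 67: now compute (58/67).
Pull out 2: since 67 ≡ 3 (mod 8), (2/67) = -1.
Reciprocity: 29 ≡ 1 and 67 ≡ 3 (mod 4), so (29/67) = +(67/29).
Reduce top mod 29: now compute (9/29).
Reciprocity: 9 ≡ 1 and 29 ≡ 1 (mod 4), so (9/29) = +(29/9).
Reduce top mod 9: now compute (2/9).
Pull out 2: since 9 ≡ 1 (mod 8), (2/9) = +1.
Reached (1/9) = 1. Collecting the sign flips along the way, the symbol is -1.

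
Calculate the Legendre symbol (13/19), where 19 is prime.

-1

Euler's criterion: (13/19) ≡ 13^9 (mod 19).
13^2 ≡ 17 (mod 19)
13^4 ≡ 4 (mod 19)
13^8 ≡ 16 (mod 19)
13^9 = 13^(8+1) ≡ 18 (mod 19).
Result is 18 ≡ −1, so (13/19) = −1.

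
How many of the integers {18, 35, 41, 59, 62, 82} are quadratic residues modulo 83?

2

(18/83) = -1 → non-residue.
(35/83) = -1 → non-residue.
(41/83) = +1 → QR.
(59/83) = +1 → QR.
(62/83) = -1 → non-residue.
(82/83) = -1 → non-residue.
Total quadratic residues among the 6: 2.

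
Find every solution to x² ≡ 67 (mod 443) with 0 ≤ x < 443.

123, 320

Since 443 ≡ 3 (mod 4), a square root of 67 is 67^((443+1)/4) = 67^111 mod 443.
Repeated squaring: 67^2≡59, 67^4≡380, 67^8≡425, 67^16≡324, 67^32≡428, 67^64≡225 (mod 443).
67^111 = 67^(64+32+8+4+2+1) ≡ 123 (mod 443).
Check: 123² = 15129 ≡ 67 (mod 443). The two roots are 123 and 320.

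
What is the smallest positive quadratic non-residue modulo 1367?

5

(2/1367) = +1, so 2 is a residue.
(3/1367) = +1, so 3 is a residue.
(4/1367) = +1, so 4 is a residue.
(5/1367) = −1, so 5 is the smallest positive non-residue mod 1367.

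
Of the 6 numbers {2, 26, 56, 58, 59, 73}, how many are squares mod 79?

(2/79) = +1 → QR.
(26/79) = +1 → QR.
(56/79) = -1 → non-residue.
(58/79) = -1 → non-residue.
(59/79) = -1 → non-residue.
(73/79) = +1 → QR.
Total quadratic residues among the 6: 3.

3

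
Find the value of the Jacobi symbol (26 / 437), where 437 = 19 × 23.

Pull out 2: since 437 ≡ 5 (mod 8), (2/437) = -1.
Reciprocity: 13 ≡ 1 and 437 ≡ 1 (mod 4), so (13/437) = +(437/13).
Reduce top mod 13: now compute (8/13).
Pull out 2^3: since 13 ≡ 5 (mod 8), (2/13) = -1, so (2/13)^3 = -1.
Reached (1/13) = 1. Collecting the sign flips along the way, the symbol is +1.

1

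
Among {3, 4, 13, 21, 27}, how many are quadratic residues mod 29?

(3/29) = -1 → non-residue.
(4/29) = +1 → QR.
(13/29) = +1 → QR.
(21/29) = -1 → non-residue.
(27/29) = -1 → non-residue.
Total quadratic residues among the 5: 2.

2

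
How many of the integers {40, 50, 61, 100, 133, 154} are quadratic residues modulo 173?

(40/173) = +1 → QR.
(50/173) = -1 → non-residue.
(61/173) = -1 → non-residue.
(100/173) = +1 → QR.
(133/173) = +1 → QR.
(154/173) = -1 → non-residue.
Total quadratic residues among the 6: 3.

3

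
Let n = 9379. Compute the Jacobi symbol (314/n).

Pull out 2: since 9379 ≡ 3 (mod 8), (2/9379) = -1.
Reciprocity: 157 ≡ 1 and 9379 ≡ 3 (mod 4), so (157/9379) = +(9379/157).
Reduce top mod 157: now compute (116/157).
Pull out 2^2: since 157 ≡ 5 (mod 8), (2/157) = -1, so (2/157)^2 = +1.
Reciprocity: 29 ≡ 1 and 157 ≡ 1 (mod 4), so (29/157) = +(157/29).
Reduce top mod 29: now compute (12/29).
Pull out 2^2: since 29 ≡ 5 (mod 8), (2/29) = -1, so (2/29)^2 = +1.
Reciprocity: 3 ≡ 3 and 29 ≡ 1 (mod 4), so (3/29) = +(29/3).
Reduce top mod 3: now compute (2/3).
Pull out 2: since 3 ≡ 3 (mod 8), (2/3) = -1.
Reached (1/3) = 1. Collecting the sign flips along the way, the symbol is +1.

1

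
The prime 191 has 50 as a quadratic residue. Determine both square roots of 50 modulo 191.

Since 191 ≡ 3 (mod 4), a square root of 50 is 50^((191+1)/4) = 50^48 mod 191.
Repeated squaring: 50^2≡17, 50^4≡98, 50^8≡54, 50^16≡51, 50^32≡118 (mod 191).
50^48 = 50^(32+16) ≡ 97 (mod 191).
Check: 97² = 9409 ≡ 50 (mod 191). The two roots are 94 and 97.

94, 97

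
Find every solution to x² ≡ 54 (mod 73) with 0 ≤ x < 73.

73 ≡ 1 (mod 4), so we find a root by search.
Trying successive values, 28² = 784 ≡ 54 (mod 73). The other root is 73 − 28 = 45.

28, 45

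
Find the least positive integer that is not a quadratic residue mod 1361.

3

(2/1361) = +1, so 2 is a residue.
(3/1361) = −1, so 3 is the smallest positive non-residue mod 1361.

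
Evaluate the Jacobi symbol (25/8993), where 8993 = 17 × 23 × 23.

Reciprocity: 25 ≡ 1 and 8993 ≡ 1 (mod 4), so (25/8993) = +(8993/25).
Reduce top mod 25: now compute (18/25).
Pull out 2: since 25 ≡ 1 (mod 8), (2/25) = +1.
Reciprocity: 9 ≡ 1 and 25 ≡ 1 (mod 4), so (9/25) = +(25/9).
Reduce top mod 9: now compute (7/9).
Reciprocity: 7 ≡ 3 and 9 ≡ 1 (mod 4), so (7/9) = +(9/7).
Reduce top mod 7: now compute (2/7).
Pull out 2: since 7 ≡ 7 (mod 8), (2/7) = +1.
Reached (1/7) = 1. Collecting the sign flips along the way, the symbol is +1.

1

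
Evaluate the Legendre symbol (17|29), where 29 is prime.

-1

Euler's criterion: (17/29) ≡ 17^14 (mod 29).
17^2 ≡ 28 (mod 29)
17^4 ≡ 1 (mod 29)
17^8 ≡ 1 (mod 29)
17^14 = 17^(8+4+2) ≡ 28 (mod 29).
Result is 28 ≡ −1, so (17/29) = −1.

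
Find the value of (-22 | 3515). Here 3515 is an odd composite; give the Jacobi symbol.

First reduce: -22 ≡ 3493 (mod 3515).
Reciprocity: 3493 ≡ 1 and 3515 ≡ 3 (mod 4), so (3493/3515) = +(3515/3493).
Reduce top mod 3493: now compute (22/3493).
Pull out 2: since 3493 ≡ 5 (mod 8), (2/3493) = -1.
Reciprocity: 11 ≡ 3 and 3493 ≡ 1 (mod 4), so (11/3493) = +(3493/11).
Reduce top mod 11: now compute (6/11).
Pull out 2: since 11 ≡ 3 (mod 8), (2/11) = -1.
Reciprocity: 3 ≡ 3 and 11 ≡ 3 (mod 4), so (3/11) = −(11/3).
Reduce top mod 3: now compute (2/3).
Pull out 2: since 3 ≡ 3 (mod 8), (2/3) = -1.
Reached (1/3) = 1. Collecting the sign flips along the way, the symbol is +1.

1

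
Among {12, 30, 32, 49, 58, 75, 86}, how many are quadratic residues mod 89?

(12/89) = -1 → non-residue.
(30/89) = -1 → non-residue.
(32/89) = +1 → QR.
(49/89) = +1 → QR.
(58/89) = -1 → non-residue.
(75/89) = -1 → non-residue.
(86/89) = -1 → non-residue.
Total quadratic residues among the 7: 2.

2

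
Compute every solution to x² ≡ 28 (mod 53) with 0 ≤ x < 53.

9, 44

53 ≡ 1 (mod 4), so we find a root by search.
Trying successive values, 9² = 81 ≡ 28 (mod 53). The other root is 53 − 9 = 44.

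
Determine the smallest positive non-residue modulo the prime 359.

(2/359) = +1, so 2 is a residue.
(3/359) = +1, so 3 is a residue.
(4/359) = +1, so 4 is a residue.
(5/359) = +1, so 5 is a residue.
(6/359) = +1, so 6 is a residue.
(7/359) = −1, so 7 is the smallest positive non-residue mod 359.

7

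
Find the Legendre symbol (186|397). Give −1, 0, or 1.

Pull out 2: since 397 ≡ 5 (mod 8), (2/397) = -1.
Reciprocity: 93 ≡ 1 and 397 ≡ 1 (mod 4), so (93/397) = +(397/93).
Reduce top mod 93: now compute (25/93).
Reciprocity: 25 ≡ 1 and 93 ≡ 1 (mod 4), so (25/93) = +(93/25).
Reduce top mod 25: now compute (18/25).
Pull out 2: since 25 ≡ 1 (mod 8), (2/25) = +1.
Reciprocity: 9 ≡ 1 and 25 ≡ 1 (mod 4), so (9/25) = +(25/9).
Reduce top mod 9: now compute (7/9).
Reciprocity: 7 ≡ 3 and 9 ≡ 1 (mod 4), so (7/9) = +(9/7).
Reduce top mod 7: now compute (2/7).
Pull out 2: since 7 ≡ 7 (mod 8), (2/7) = +1.
Reached (1/7) = 1. Collecting the sign flips along the way, the symbol is -1.

-1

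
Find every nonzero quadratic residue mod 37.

Square k = 1,…,18 (k and 37−k give the same square):
1²=1, 2²=4, 3²=9, 4²=16, 5²=25, 6²=36, 7²≡12, 8²≡27, 9²≡7, 10²≡26, 11²≡10, 12²≡33, 13²≡21, 14²≡11, 15²≡3, 16²≡34, 17²≡30, 18²≡28 (mod 37).
So the quadratic residues mod 37 are {1, 3, 4, 7, 9, 10, 11, 12, 16, 21, 25, 26, 27, 28, 30, 33, 34, 36}.

1, 3, 4, 7, 9, 10, 11, 12, 16, 21, 25, 26, 27, 28, 30, 33, 34, 36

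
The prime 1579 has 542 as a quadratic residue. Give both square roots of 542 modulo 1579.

607, 972

Since 1579 ≡ 3 (mod 4), a square root of 542 is 542^((1579+1)/4) = 542^395 mod 1579.
Repeated squaring: 542^2≡70, 542^4≡163, 542^8≡1305, 542^16≡863, 542^32≡1060, 542^64≡931, 542^128≡1469, 542^256≡1047 (mod 1579).
542^395 = 542^(256+128+8+2+1) ≡ 607 (mod 1579).
Check: 607² = 368449 ≡ 542 (mod 1579). The two roots are 607 and 972.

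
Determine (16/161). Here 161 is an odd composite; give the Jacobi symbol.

1

Pull out 2^4: since 161 ≡ 1 (mod 8), (2/161) = +1, so (2/161)^4 = +1.
Reached (1/161) = 1. Collecting the sign flips along the way, the symbol is +1.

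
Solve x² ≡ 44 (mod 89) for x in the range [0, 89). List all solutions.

20, 69

89 ≡ 1 (mod 4), so we find a root by search.
Trying successive values, 20² = 400 ≡ 44 (mod 89). The other root is 89 − 20 = 69.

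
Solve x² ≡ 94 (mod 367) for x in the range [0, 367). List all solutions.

Since 367 ≡ 3 (mod 4), a square root of 94 is 94^((367+1)/4) = 94^92 mod 367.
Repeated squaring: 94^2≡28, 94^4≡50, 94^8≡298, 94^16≡357, 94^32≡100, 94^64≡91 (mod 367).
94^92 = 94^(64+16+8+4) ≡ 182 (mod 367).
Check: 182² = 33124 ≡ 94 (mod 367). The two roots are 182 and 185.

182, 185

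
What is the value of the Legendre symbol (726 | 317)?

First reduce: 726 ≡ 92 (mod 317).
Pull out 2^2: since 317 ≡ 5 (mod 8), (2/317) = -1, so (2/317)^2 = +1.
Reciprocity: 23 ≡ 3 and 317 ≡ 1 (mod 4), so (23/317) = +(317/23).
Reduce top mod 23: now compute (18/23).
Pull out 2: since 23 ≡ 7 (mod 8), (2/23) = +1.
Reciprocity: 9 ≡ 1 and 23 ≡ 3 (mod 4), so (9/23) = +(23/9).
Reduce top mod 9: now compute (5/9).
Reciprocity: 5 ≡ 1 and 9 ≡ 1 (mod 4), so (5/9) = +(9/5).
Reduce top mod 5: now compute (4/5).
Pull out 2^2: since 5 ≡ 5 (mod 8), (2/5) = -1, so (2/5)^2 = +1.
Reached (1/5) = 1. Collecting the sign flips along the way, the symbol is +1.

1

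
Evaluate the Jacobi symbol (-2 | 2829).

-1

First reduce: -2 ≡ 2827 (mod 2829).
Reciprocity: 2827 ≡ 3 and 2829 ≡ 1 (mod 4), so (2827/2829) = +(2829/2827).
Reduce top mod 2827: now compute (2/2827).
Pull out 2: since 2827 ≡ 3 (mod 8), (2/2827) = -1.
Reached (1/2827) = 1. Collecting the sign flips along the way, the symbol is -1.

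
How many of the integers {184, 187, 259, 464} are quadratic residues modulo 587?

2

(184/587) = +1 → QR.
(187/587) = -1 → non-residue.
(259/587) = -1 → non-residue.
(464/587) = +1 → QR.
Total quadratic residues among the 4: 2.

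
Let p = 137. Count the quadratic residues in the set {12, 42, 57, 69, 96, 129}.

(12/137) = -1 → non-residue.
(42/137) = -1 → non-residue.
(57/137) = -1 → non-residue.
(69/137) = +1 → QR.
(96/137) = -1 → non-residue.
(129/137) = +1 → QR.
Total quadratic residues among the 6: 2.

2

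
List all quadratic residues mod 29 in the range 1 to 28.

Square k = 1,…,14 (k and 29−k give the same square):
1²=1, 2²=4, 3²=9, 4²=16, 5²=25, 6²≡7, 7²≡20, 8²≡6, 9²≡23, 10²≡13, 11²≡5, 12²≡28, 13²≡24, 14²≡22 (mod 29).
So the quadratic residues mod 29 are {1, 4, 5, 6, 7, 9, 13, 16, 20, 22, 23, 24, 25, 28}.

1, 4, 5, 6, 7, 9, 13, 16, 20, 22, 23, 24, 25, 28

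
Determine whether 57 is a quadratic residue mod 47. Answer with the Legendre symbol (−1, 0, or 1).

-1

First reduce: 57 ≡ 10 (mod 47).
Pull out 2: since 47 ≡ 7 (mod 8), (2/47) = +1.
Reciprocity: 5 ≡ 1 and 47 ≡ 3 (mod 4), so (5/47) = +(47/5).
Reduce top mod 5: now compute (2/5).
Pull out 2: since 5 ≡ 5 (mod 8), (2/5) = -1.
Reached (1/5) = 1. Collecting the sign flips along the way, the symbol is -1.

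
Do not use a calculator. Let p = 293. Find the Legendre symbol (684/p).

First reduce: 684 ≡ 98 (mod 293).
Pull out 2: since 293 ≡ 5 (mod 8), (2/293) = -1.
Reciprocity: 49 ≡ 1 and 293 ≡ 1 (mod 4), so (49/293) = +(293/49).
Reduce top mod 49: now compute (48/49).
Pull out 2^4: since 49 ≡ 1 (mod 8), (2/49) = +1, so (2/49)^4 = +1.
Reciprocity: 3 ≡ 3 and 49 ≡ 1 (mod 4), so (3/49) = +(49/3).
Reduce top mod 3: now compute (1/3).
Reached (1/3) = 1. Collecting the sign flips along the way, the symbol is -1.

-1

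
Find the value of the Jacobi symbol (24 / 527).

Pull out 2^3: since 527 ≡ 7 (mod 8), (2/527) = +1, so (2/527)^3 = +1.
Reciprocity: 3 ≡ 3 and 527 ≡ 3 (mod 4), so (3/527) = −(527/3).
Reduce top mod 3: now compute (2/3).
Pull out 2: since 3 ≡ 3 (mod 8), (2/3) = -1.
Reached (1/3) = 1. Collecting the sign flips along the way, the symbol is +1.

1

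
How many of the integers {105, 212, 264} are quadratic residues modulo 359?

(105/359) = -1 → non-residue.
(212/359) = -1 → non-residue.
(264/359) = +1 → QR.
Total quadratic residues among the 3: 1.

1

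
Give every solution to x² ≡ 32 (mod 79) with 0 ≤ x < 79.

Since 79 ≡ 3 (mod 4), a square root of 32 is 32^((79+1)/4) = 32^20 mod 79.
Repeated squaring: 32^2≡76, 32^4≡9, 32^8≡2, 32^16≡4 (mod 79).
32^20 = 32^(16+4) ≡ 36 (mod 79).
Check: 36² = 1296 ≡ 32 (mod 79). The two roots are 36 and 43.

36, 43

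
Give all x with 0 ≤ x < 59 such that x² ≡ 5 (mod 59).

Since 59 ≡ 3 (mod 4), a square root of 5 is 5^((59+1)/4) = 5^15 mod 59.
Repeated squaring: 5^2≡25, 5^4≡35, 5^8≡45 (mod 59).
5^15 = 5^(8+4+2+1) ≡ 51 (mod 59).
Check: 51² = 2601 ≡ 5 (mod 59). The two roots are 8 and 51.

8, 51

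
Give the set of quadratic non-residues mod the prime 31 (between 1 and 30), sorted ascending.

Square k = 1,…,15 (k and 31−k give the same square):
1²=1, 2²=4, 3²=9, 4²=16, 5²=25, 6²≡5, 7²≡18, 8²≡2, 9²≡19, 10²≡7, 11²≡28, 12²≡20, 13²≡14, 14²≡10, 15²≡8 (mod 31).
The residues are {1, 2, 4, 5, 7, 8, 9, 10, 14, 16, 18, 19, 20, 25, 28}; the non-residues are the remaining 15 nonzero classes.

3,6,11,12,13,15,17,21,22,23,24,26,27,29,30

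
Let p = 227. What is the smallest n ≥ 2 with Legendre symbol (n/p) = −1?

(2/227) = −1, so 2 is the smallest positive non-residue mod 227.

2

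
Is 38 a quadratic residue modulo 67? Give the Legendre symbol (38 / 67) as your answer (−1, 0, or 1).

Pull out 2: since 67 ≡ 3 (mod 8), (2/67) = -1.
Reciprocity: 19 ≡ 3 and 67 ≡ 3 (mod 4), so (19/67) = −(67/19).
Reduce top mod 19: now compute (10/19).
Pull out 2: since 19 ≡ 3 (mod 8), (2/19) = -1.
Reciprocity: 5 ≡ 1 and 19 ≡ 3 (mod 4), so (5/19) = +(19/5).
Reduce top mod 5: now compute (4/5).
Pull out 2^2: since 5 ≡ 5 (mod 8), (2/5) = -1, so (2/5)^2 = +1.
Reached (1/5) = 1. Collecting the sign flips along the way, the symbol is -1.

-1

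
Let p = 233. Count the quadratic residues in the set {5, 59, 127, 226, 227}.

(5/233) = -1 → non-residue.
(59/233) = -1 → non-residue.
(127/233) = -1 → non-residue.
(226/233) = +1 → QR.
(227/233) = -1 → non-residue.
Total quadratic residues among the 5: 1.

1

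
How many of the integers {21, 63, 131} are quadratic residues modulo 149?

1

(21/149) = -1 → non-residue.
(63/149) = +1 → QR.
(131/149) = -1 → non-residue.
Total quadratic residues among the 3: 1.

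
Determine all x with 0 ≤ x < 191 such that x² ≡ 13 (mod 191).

83, 108

Since 191 ≡ 3 (mod 4), a square root of 13 is 13^((191+1)/4) = 13^48 mod 191.
Repeated squaring: 13^2≡169, 13^4≡102, 13^8≡90, 13^16≡78, 13^32≡163 (mod 191).
13^48 = 13^(32+16) ≡ 108 (mod 191).
Check: 108² = 11664 ≡ 13 (mod 191). The two roots are 83 and 108.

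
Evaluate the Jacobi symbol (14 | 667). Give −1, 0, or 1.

Pull out 2: since 667 ≡ 3 (mod 8), (2/667) = -1.
Reciprocity: 7 ≡ 3 and 667 ≡ 3 (mod 4), so (7/667) = −(667/7).
Reduce top mod 7: now compute (2/7).
Pull out 2: since 7 ≡ 7 (mod 8), (2/7) = +1.
Reached (1/7) = 1. Collecting the sign flips along the way, the symbol is +1.

1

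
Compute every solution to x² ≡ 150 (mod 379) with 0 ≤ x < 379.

23, 356

Since 379 ≡ 3 (mod 4), a square root of 150 is 150^((379+1)/4) = 150^95 mod 379.
Repeated squaring: 150^2≡139, 150^4≡371, 150^8≡64, 150^16≡306, 150^32≡23, 150^64≡150 (mod 379).
150^95 = 150^(64+16+8+4+2+1) ≡ 23 (mod 379).
Check: 23² = 529 ≡ 150 (mod 379). The two roots are 23 and 356.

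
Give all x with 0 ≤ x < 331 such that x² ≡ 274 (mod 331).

85, 246

Since 331 ≡ 3 (mod 4), a square root of 274 is 274^((331+1)/4) = 274^83 mod 331.
Repeated squaring: 274^2≡270, 274^4≡80, 274^8≡111, 274^16≡74, 274^32≡180, 274^64≡293 (mod 331).
274^83 = 274^(64+16+2+1) ≡ 85 (mod 331).
Check: 85² = 7225 ≡ 274 (mod 331). The two roots are 85 and 246.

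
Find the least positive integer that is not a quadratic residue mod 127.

(2/127) = +1, so 2 is a residue.
(3/127) = −1, so 3 is the smallest positive non-residue mod 127.

3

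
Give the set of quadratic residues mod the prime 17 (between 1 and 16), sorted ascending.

1 2 4 8 9 13 15 16

Square k = 1,…,8 (k and 17−k give the same square):
1²=1, 2²=4, 3²=9, 4²=16, 5²≡8, 6²≡2, 7²≡15, 8²≡13 (mod 17).
So the quadratic residues mod 17 are {1, 2, 4, 8, 9, 13, 15, 16}.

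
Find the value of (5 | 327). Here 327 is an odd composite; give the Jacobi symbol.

Reciprocity: 5 ≡ 1 and 327 ≡ 3 (mod 4), so (5/327) = +(327/5).
Reduce top mod 5: now compute (2/5).
Pull out 2: since 5 ≡ 5 (mod 8), (2/5) = -1.
Reached (1/5) = 1. Collecting the sign flips along the way, the symbol is -1.

-1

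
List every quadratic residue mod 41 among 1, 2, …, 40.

Square k = 1,…,20 (k and 41−k give the same square):
1²=1, 2²=4, 3²=9, 4²=16, 5²=25, 6²=36, 7²≡8, 8²≡23, 9²≡40, 10²≡18, 11²≡39, 12²≡21, 13²≡5, 14²≡32, 15²≡20, 16²≡10, 17²≡2, 18²≡37, 19²≡33, 20²≡31 (mod 41).
So the quadratic residues mod 41 are {1, 2, 4, 5, 8, 9, 10, 16, 18, 20, 21, 23, 25, 31, 32, 33, 36, 37, 39, 40}.

1,2,4,5,8,9,10,16,18,20,21,23,25,31,32,33,36,37,39,40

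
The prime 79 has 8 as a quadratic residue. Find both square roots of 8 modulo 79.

Since 79 ≡ 3 (mod 4), a square root of 8 is 8^((79+1)/4) = 8^20 mod 79.
Repeated squaring: 8^2≡64, 8^4≡67, 8^8≡65, 8^16≡38 (mod 79).
8^20 = 8^(16+4) ≡ 18 (mod 79).
Check: 18² = 324 ≡ 8 (mod 79). The two roots are 18 and 61.

18, 61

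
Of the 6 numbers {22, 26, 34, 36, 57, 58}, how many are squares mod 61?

5

(22/61) = +1 → QR.
(26/61) = -1 → non-residue.
(34/61) = +1 → QR.
(36/61) = +1 → QR.
(57/61) = +1 → QR.
(58/61) = +1 → QR.
Total quadratic residues among the 6: 5.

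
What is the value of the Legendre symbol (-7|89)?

-1

First reduce: -7 ≡ 82 (mod 89).
Pull out 2: since 89 ≡ 1 (mod 8), (2/89) = +1.
Reciprocity: 41 ≡ 1 and 89 ≡ 1 (mod 4), so (41/89) = +(89/41).
Reduce top mod 41: now compute (7/41).
Reciprocity: 7 ≡ 3 and 41 ≡ 1 (mod 4), so (7/41) = +(41/7).
Reduce top mod 7: now compute (6/7).
Pull out 2: since 7 ≡ 7 (mod 8), (2/7) = +1.
Reciprocity: 3 ≡ 3 and 7 ≡ 3 (mod 4), so (3/7) = −(7/3).
Reduce top mod 3: now compute (1/3).
Reached (1/3) = 1. Collecting the sign flips along the way, the symbol is -1.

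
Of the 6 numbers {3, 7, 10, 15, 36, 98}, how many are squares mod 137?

(3/137) = -1 → non-residue.
(7/137) = +1 → QR.
(10/137) = -1 → non-residue.
(15/137) = +1 → QR.
(36/137) = +1 → QR.
(98/137) = +1 → QR.
Total quadratic residues among the 6: 4.

4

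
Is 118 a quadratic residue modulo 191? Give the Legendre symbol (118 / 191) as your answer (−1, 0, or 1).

1

Pull out 2: since 191 ≡ 7 (mod 8), (2/191) = +1.
Reciprocity: 59 ≡ 3 and 191 ≡ 3 (mod 4), so (59/191) = −(191/59).
Reduce top mod 59: now compute (14/59).
Pull out 2: since 59 ≡ 3 (mod 8), (2/59) = -1.
Reciprocity: 7 ≡ 3 and 59 ≡ 3 (mod 4), so (7/59) = −(59/7).
Reduce top mod 7: now compute (3/7).
Reciprocity: 3 ≡ 3 and 7 ≡ 3 (mod 4), so (3/7) = −(7/3).
Reduce top mod 3: now compute (1/3).
Reached (1/3) = 1. Collecting the sign flips along the way, the symbol is +1.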